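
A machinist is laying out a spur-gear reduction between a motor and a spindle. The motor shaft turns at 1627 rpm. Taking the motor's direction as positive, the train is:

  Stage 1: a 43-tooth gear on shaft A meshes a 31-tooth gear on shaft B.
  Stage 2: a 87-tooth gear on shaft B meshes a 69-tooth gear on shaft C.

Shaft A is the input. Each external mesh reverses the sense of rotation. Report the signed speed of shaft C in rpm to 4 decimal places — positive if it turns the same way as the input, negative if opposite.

Stage 1 [43T→31T]: ω = 1627.0000×43/31 = 2256.8065 rpm, dir flips to −; running = −2256.8065
Stage 2 [87T→69T]: ω = 2256.8065×87/69 = 2845.5386 rpm, dir flips to +; running = +2845.5386

+2845.5386 rpm (same as input, |ω| = 2845.5386 rpm)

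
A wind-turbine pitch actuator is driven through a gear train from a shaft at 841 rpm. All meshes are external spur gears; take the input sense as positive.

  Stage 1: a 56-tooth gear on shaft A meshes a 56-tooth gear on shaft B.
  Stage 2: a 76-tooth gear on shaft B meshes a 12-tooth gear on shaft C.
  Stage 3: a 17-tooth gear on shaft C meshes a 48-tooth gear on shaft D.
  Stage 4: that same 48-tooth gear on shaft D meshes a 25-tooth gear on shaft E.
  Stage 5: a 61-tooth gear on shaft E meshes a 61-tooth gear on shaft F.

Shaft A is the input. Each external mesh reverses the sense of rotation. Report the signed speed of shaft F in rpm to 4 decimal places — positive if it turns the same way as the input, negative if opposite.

-3621.9067 rpm (opposite to input, |ω| = 3621.9067 rpm)

Stage 1 [56T→56T]: ω = 841.0000×56/56 = 841.0000 rpm, dir flips to −; running = −841.0000
Stage 2 [76T→12T]: ω = 841.0000×76/12 = 5326.3333 rpm, dir flips to +; running = +5326.3333
Stage 3 [17T→48T]: ω = 5326.3333×17/48 = 1886.4097 rpm, dir flips to −; running = −1886.4097
Stage 4 [48T→25T]: ω = 1886.4097×48/25 = 3621.9067 rpm, dir flips to +; running = +3621.9067
Stage 5 [61T→61T]: ω = 3621.9067×61/61 = 3621.9067 rpm, dir flips to −; running = −3621.9067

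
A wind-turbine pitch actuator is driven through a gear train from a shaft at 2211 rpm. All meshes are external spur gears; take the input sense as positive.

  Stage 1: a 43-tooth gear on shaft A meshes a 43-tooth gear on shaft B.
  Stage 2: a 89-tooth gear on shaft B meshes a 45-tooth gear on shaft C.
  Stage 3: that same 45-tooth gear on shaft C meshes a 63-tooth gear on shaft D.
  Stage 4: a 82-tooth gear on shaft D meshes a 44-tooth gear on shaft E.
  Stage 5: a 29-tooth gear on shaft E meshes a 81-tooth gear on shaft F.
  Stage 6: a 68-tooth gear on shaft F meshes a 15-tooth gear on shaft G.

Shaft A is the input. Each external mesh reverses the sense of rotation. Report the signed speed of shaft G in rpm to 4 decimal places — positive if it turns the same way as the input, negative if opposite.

Stage 1 [43T→43T]: ω = 2211.0000×43/43 = 2211.0000 rpm, dir flips to −; running = −2211.0000
Stage 2 [89T→45T]: ω = 2211.0000×89/45 = 4372.8667 rpm, dir flips to +; running = +4372.8667
Stage 3 [45T→63T]: ω = 4372.8667×45/63 = 3123.4762 rpm, dir flips to −; running = −3123.4762
Stage 4 [82T→44T]: ω = 3123.4762×82/44 = 5821.0238 rpm, dir flips to +; running = +5821.0238
Stage 5 [29T→81T]: ω = 5821.0238×29/81 = 2084.0703 rpm, dir flips to −; running = −2084.0703
Stage 6 [68T→15T]: ω = 2084.0703×68/15 = 9447.7851 rpm, dir flips to +; running = +9447.7851

+9447.7851 rpm (same as input, |ω| = 9447.7851 rpm)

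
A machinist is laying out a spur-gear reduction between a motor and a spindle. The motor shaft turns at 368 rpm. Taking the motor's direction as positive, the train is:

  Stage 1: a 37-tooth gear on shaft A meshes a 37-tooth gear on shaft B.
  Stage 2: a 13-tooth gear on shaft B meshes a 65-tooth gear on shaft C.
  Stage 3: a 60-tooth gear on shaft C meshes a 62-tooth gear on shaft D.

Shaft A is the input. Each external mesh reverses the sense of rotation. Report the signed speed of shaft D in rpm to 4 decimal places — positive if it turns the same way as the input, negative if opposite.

-71.2258 rpm (opposite to input, |ω| = 71.2258 rpm)

Stage 1 [37T→37T]: ω = 368.0000×37/37 = 368.0000 rpm, dir flips to −; running = −368.0000
Stage 2 [13T→65T]: ω = 368.0000×13/65 = 73.6000 rpm, dir flips to +; running = +73.6000
Stage 3 [60T→62T]: ω = 73.6000×60/62 = 71.2258 rpm, dir flips to −; running = −71.2258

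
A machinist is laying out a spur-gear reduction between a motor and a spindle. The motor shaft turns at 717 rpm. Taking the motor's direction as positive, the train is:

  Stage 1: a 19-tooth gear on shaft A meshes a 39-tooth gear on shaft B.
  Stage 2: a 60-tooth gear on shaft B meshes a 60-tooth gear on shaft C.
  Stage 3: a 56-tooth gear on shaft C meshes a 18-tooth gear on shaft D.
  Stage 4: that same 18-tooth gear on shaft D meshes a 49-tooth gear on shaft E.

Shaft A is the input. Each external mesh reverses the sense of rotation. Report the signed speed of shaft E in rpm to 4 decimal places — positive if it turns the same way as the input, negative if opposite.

Stage 1 [19T→39T]: ω = 717.0000×19/39 = 349.3077 rpm, dir flips to −; running = −349.3077
Stage 2 [60T→60T]: ω = 349.3077×60/60 = 349.3077 rpm, dir flips to +; running = +349.3077
Stage 3 [56T→18T]: ω = 349.3077×56/18 = 1086.7350 rpm, dir flips to −; running = −1086.7350
Stage 4 [18T→49T]: ω = 1086.7350×18/49 = 399.2088 rpm, dir flips to +; running = +399.2088

+399.2088 rpm (same as input, |ω| = 399.2088 rpm)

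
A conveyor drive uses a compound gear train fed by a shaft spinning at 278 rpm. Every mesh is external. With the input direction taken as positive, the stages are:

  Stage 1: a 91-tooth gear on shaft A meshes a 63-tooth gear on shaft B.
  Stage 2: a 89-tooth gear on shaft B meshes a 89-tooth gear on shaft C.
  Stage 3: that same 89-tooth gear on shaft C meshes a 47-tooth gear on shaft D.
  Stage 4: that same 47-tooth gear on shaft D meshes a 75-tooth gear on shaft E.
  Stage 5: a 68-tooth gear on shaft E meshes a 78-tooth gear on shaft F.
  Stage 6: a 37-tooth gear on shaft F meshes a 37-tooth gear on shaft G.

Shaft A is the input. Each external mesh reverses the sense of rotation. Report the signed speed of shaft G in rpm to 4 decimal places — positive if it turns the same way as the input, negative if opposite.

Stage 1 [91T→63T]: ω = 278.0000×91/63 = 401.5556 rpm, dir flips to −; running = −401.5556
Stage 2 [89T→89T]: ω = 401.5556×89/89 = 401.5556 rpm, dir flips to +; running = +401.5556
Stage 3 [89T→47T]: ω = 401.5556×89/47 = 760.3924 rpm, dir flips to −; running = −760.3924
Stage 4 [47T→75T]: ω = 760.3924×47/75 = 476.5126 rpm, dir flips to +; running = +476.5126
Stage 5 [68T→78T]: ω = 476.5126×68/78 = 415.4212 rpm, dir flips to −; running = −415.4212
Stage 6 [37T→37T]: ω = 415.4212×37/37 = 415.4212 rpm, dir flips to +; running = +415.4212

+415.4212 rpm (same as input, |ω| = 415.4212 rpm)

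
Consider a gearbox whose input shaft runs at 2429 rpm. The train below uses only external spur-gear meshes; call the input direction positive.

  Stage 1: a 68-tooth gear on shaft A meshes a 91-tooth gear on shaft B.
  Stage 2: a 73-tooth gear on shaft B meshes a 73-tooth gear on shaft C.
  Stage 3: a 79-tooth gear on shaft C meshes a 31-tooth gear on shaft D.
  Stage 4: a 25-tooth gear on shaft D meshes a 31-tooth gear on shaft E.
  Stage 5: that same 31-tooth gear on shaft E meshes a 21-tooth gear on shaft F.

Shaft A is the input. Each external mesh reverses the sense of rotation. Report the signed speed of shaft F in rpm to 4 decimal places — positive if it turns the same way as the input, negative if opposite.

-5506.5698 rpm (opposite to input, |ω| = 5506.5698 rpm)

Stage 1 [68T→91T]: ω = 2429.0000×68/91 = 1815.0769 rpm, dir flips to −; running = −1815.0769
Stage 2 [73T→73T]: ω = 1815.0769×73/73 = 1815.0769 rpm, dir flips to +; running = +1815.0769
Stage 3 [79T→31T]: ω = 1815.0769×79/31 = 4625.5186 rpm, dir flips to −; running = −4625.5186
Stage 4 [25T→31T]: ω = 4625.5186×25/31 = 3730.2569 rpm, dir flips to +; running = +3730.2569
Stage 5 [31T→21T]: ω = 3730.2569×31/21 = 5506.5698 rpm, dir flips to −; running = −5506.5698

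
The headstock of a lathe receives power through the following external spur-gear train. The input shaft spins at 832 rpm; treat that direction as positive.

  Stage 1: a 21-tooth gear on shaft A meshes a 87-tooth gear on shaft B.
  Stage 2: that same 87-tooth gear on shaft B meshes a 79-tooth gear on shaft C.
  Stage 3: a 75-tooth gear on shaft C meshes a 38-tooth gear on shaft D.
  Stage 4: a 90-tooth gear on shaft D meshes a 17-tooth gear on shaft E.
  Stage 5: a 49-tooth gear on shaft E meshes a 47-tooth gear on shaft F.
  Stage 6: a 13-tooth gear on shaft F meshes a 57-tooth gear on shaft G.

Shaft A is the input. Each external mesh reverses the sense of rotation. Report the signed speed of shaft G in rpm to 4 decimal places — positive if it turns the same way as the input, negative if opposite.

Stage 1 [21T→87T]: ω = 832.0000×21/87 = 200.8276 rpm, dir flips to −; running = −200.8276
Stage 2 [87T→79T]: ω = 200.8276×87/79 = 221.1646 rpm, dir flips to +; running = +221.1646
Stage 3 [75T→38T]: ω = 221.1646×75/38 = 436.5090 rpm, dir flips to −; running = −436.5090
Stage 4 [90T→17T]: ω = 436.5090×90/17 = 2310.9300 rpm, dir flips to +; running = +2310.9300
Stage 5 [49T→47T]: ω = 2310.9300×49/47 = 2409.2674 rpm, dir flips to −; running = −2409.2674
Stage 6 [13T→57T]: ω = 2409.2674×13/57 = 549.4820 rpm, dir flips to +; running = +549.4820

+549.4820 rpm (same as input, |ω| = 549.4820 rpm)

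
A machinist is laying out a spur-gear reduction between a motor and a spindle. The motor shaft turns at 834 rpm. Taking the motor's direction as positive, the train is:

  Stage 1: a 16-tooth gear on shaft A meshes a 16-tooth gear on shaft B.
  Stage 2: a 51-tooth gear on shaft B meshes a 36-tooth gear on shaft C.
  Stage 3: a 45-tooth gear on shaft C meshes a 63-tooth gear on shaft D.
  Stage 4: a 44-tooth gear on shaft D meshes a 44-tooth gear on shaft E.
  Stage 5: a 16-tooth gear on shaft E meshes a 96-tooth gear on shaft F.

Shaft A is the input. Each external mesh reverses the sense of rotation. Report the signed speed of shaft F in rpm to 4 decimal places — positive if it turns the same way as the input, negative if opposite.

-140.6548 rpm (opposite to input, |ω| = 140.6548 rpm)

Stage 1 [16T→16T]: ω = 834.0000×16/16 = 834.0000 rpm, dir flips to −; running = −834.0000
Stage 2 [51T→36T]: ω = 834.0000×51/36 = 1181.5000 rpm, dir flips to +; running = +1181.5000
Stage 3 [45T→63T]: ω = 1181.5000×45/63 = 843.9286 rpm, dir flips to −; running = −843.9286
Stage 4 [44T→44T]: ω = 843.9286×44/44 = 843.9286 rpm, dir flips to +; running = +843.9286
Stage 5 [16T→96T]: ω = 843.9286×16/96 = 140.6548 rpm, dir flips to −; running = −140.6548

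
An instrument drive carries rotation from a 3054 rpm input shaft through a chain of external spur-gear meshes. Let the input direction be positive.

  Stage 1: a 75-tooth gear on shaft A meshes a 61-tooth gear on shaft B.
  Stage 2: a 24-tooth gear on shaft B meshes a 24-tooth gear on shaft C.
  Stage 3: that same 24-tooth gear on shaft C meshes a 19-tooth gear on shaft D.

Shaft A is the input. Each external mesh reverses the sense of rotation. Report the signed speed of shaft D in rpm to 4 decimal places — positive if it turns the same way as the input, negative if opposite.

-4743.0544 rpm (opposite to input, |ω| = 4743.0544 rpm)

Stage 1 [75T→61T]: ω = 3054.0000×75/61 = 3754.9180 rpm, dir flips to −; running = −3754.9180
Stage 2 [24T→24T]: ω = 3754.9180×24/24 = 3754.9180 rpm, dir flips to +; running = +3754.9180
Stage 3 [24T→19T]: ω = 3754.9180×24/19 = 4743.0544 rpm, dir flips to −; running = −4743.0544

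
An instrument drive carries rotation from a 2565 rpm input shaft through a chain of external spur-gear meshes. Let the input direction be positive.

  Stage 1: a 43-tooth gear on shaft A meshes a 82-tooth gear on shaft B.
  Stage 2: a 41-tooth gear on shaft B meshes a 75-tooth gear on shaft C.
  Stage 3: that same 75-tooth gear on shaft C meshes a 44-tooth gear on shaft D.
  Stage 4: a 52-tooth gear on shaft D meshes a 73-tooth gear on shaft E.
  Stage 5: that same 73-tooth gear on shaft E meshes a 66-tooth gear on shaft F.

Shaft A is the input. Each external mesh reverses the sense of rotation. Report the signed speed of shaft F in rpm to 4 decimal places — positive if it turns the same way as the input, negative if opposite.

Stage 1 [43T→82T]: ω = 2565.0000×43/82 = 1345.0610 rpm, dir flips to −; running = −1345.0610
Stage 2 [41T→75T]: ω = 1345.0610×41/75 = 735.3000 rpm, dir flips to +; running = +735.3000
Stage 3 [75T→44T]: ω = 735.3000×75/44 = 1253.3523 rpm, dir flips to −; running = −1253.3523
Stage 4 [52T→73T]: ω = 1253.3523×52/73 = 892.7989 rpm, dir flips to +; running = +892.7989
Stage 5 [73T→66T]: ω = 892.7989×73/66 = 987.4897 rpm, dir flips to −; running = −987.4897

-987.4897 rpm (opposite to input, |ω| = 987.4897 rpm)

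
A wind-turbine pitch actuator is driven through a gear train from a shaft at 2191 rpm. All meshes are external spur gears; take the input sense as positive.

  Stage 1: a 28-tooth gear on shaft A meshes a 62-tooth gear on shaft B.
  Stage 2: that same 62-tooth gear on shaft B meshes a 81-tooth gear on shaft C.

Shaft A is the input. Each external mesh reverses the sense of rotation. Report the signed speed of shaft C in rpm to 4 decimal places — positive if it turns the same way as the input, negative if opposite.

+757.3827 rpm (same as input, |ω| = 757.3827 rpm)

Stage 1 [28T→62T]: ω = 2191.0000×28/62 = 989.4839 rpm, dir flips to −; running = −989.4839
Stage 2 [62T→81T]: ω = 989.4839×62/81 = 757.3827 rpm, dir flips to +; running = +757.3827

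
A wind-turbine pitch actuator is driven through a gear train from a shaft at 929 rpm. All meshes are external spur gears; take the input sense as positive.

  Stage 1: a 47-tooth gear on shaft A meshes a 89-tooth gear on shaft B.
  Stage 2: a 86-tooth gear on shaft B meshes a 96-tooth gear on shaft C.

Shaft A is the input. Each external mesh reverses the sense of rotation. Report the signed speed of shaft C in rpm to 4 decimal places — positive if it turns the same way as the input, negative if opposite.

Stage 1 [47T→89T]: ω = 929.0000×47/89 = 490.5955 rpm, dir flips to −; running = −490.5955
Stage 2 [86T→96T]: ω = 490.5955×86/96 = 439.4918 rpm, dir flips to +; running = +439.4918

+439.4918 rpm (same as input, |ω| = 439.4918 rpm)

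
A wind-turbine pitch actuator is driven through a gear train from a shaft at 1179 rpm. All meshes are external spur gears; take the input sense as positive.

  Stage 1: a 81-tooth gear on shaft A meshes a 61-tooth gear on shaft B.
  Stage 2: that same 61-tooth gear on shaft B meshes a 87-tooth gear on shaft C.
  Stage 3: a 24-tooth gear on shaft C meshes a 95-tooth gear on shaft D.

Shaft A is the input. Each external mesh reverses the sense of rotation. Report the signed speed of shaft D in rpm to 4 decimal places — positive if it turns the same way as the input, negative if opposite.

-277.3111 rpm (opposite to input, |ω| = 277.3111 rpm)

Stage 1 [81T→61T]: ω = 1179.0000×81/61 = 1565.5574 rpm, dir flips to −; running = −1565.5574
Stage 2 [61T→87T]: ω = 1565.5574×61/87 = 1097.6897 rpm, dir flips to +; running = +1097.6897
Stage 3 [24T→95T]: ω = 1097.6897×24/95 = 277.3111 rpm, dir flips to −; running = −277.3111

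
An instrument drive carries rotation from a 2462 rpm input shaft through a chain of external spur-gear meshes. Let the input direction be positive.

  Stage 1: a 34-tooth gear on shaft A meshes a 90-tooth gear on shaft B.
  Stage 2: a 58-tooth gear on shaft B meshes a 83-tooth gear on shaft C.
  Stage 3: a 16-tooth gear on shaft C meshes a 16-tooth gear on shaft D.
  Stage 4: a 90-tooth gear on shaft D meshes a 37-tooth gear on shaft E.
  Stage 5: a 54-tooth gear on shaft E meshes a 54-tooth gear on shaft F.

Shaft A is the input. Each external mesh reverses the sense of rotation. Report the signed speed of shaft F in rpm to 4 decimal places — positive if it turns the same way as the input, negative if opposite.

-1580.9391 rpm (opposite to input, |ω| = 1580.9391 rpm)

Stage 1 [34T→90T]: ω = 2462.0000×34/90 = 930.0889 rpm, dir flips to −; running = −930.0889
Stage 2 [58T→83T]: ω = 930.0889×58/83 = 649.9416 rpm, dir flips to +; running = +649.9416
Stage 3 [16T→16T]: ω = 649.9416×16/16 = 649.9416 rpm, dir flips to −; running = −649.9416
Stage 4 [90T→37T]: ω = 649.9416×90/37 = 1580.9391 rpm, dir flips to +; running = +1580.9391
Stage 5 [54T→54T]: ω = 1580.9391×54/54 = 1580.9391 rpm, dir flips to −; running = −1580.9391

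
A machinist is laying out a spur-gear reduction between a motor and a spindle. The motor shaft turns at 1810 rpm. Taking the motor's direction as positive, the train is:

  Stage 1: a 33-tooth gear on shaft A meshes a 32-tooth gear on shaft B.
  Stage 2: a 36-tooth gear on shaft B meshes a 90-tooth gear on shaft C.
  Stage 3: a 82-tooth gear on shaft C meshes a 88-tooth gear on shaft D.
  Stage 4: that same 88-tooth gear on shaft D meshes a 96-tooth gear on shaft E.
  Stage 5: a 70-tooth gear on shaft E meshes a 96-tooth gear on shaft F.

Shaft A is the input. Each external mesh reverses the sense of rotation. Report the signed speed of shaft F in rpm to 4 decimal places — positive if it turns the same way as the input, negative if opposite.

Stage 1 [33T→32T]: ω = 1810.0000×33/32 = 1866.5625 rpm, dir flips to −; running = −1866.5625
Stage 2 [36T→90T]: ω = 1866.5625×36/90 = 746.6250 rpm, dir flips to +; running = +746.6250
Stage 3 [82T→88T]: ω = 746.6250×82/88 = 695.7188 rpm, dir flips to −; running = −695.7188
Stage 4 [88T→96T]: ω = 695.7188×88/96 = 637.7422 rpm, dir flips to +; running = +637.7422
Stage 5 [70T→96T]: ω = 637.7422×70/96 = 465.0203 rpm, dir flips to −; running = −465.0203

-465.0203 rpm (opposite to input, |ω| = 465.0203 rpm)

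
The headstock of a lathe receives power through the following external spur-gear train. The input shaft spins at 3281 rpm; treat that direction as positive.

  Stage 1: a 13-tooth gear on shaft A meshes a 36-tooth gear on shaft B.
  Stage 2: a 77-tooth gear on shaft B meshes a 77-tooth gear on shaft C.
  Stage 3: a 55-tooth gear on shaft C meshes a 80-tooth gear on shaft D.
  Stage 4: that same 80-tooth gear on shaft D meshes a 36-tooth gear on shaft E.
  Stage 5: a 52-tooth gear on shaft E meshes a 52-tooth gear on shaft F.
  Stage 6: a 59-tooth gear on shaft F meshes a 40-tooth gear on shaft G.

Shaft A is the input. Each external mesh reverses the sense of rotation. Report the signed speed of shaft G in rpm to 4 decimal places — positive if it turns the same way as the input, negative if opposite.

+2669.9264 rpm (same as input, |ω| = 2669.9264 rpm)

Stage 1 [13T→36T]: ω = 3281.0000×13/36 = 1184.8056 rpm, dir flips to −; running = −1184.8056
Stage 2 [77T→77T]: ω = 1184.8056×77/77 = 1184.8056 rpm, dir flips to +; running = +1184.8056
Stage 3 [55T→80T]: ω = 1184.8056×55/80 = 814.5538 rpm, dir flips to −; running = −814.5538
Stage 4 [80T→36T]: ω = 814.5538×80/36 = 1810.1196 rpm, dir flips to +; running = +1810.1196
Stage 5 [52T→52T]: ω = 1810.1196×52/52 = 1810.1196 rpm, dir flips to −; running = −1810.1196
Stage 6 [59T→40T]: ω = 1810.1196×59/40 = 2669.9264 rpm, dir flips to +; running = +2669.9264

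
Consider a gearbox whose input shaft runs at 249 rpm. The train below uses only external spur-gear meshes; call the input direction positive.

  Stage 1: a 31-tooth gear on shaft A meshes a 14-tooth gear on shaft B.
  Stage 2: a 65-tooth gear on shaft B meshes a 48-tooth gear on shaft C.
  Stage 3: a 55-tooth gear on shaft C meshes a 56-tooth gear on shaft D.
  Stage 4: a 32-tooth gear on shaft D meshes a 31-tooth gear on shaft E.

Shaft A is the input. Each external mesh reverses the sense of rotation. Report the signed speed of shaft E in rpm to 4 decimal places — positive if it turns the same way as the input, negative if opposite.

+756.9515 rpm (same as input, |ω| = 756.9515 rpm)

Stage 1 [31T→14T]: ω = 249.0000×31/14 = 551.3571 rpm, dir flips to −; running = −551.3571
Stage 2 [65T→48T]: ω = 551.3571×65/48 = 746.6295 rpm, dir flips to +; running = +746.6295
Stage 3 [55T→56T]: ω = 746.6295×55/56 = 733.2968 rpm, dir flips to −; running = −733.2968
Stage 4 [32T→31T]: ω = 733.2968×32/31 = 756.9515 rpm, dir flips to +; running = +756.9515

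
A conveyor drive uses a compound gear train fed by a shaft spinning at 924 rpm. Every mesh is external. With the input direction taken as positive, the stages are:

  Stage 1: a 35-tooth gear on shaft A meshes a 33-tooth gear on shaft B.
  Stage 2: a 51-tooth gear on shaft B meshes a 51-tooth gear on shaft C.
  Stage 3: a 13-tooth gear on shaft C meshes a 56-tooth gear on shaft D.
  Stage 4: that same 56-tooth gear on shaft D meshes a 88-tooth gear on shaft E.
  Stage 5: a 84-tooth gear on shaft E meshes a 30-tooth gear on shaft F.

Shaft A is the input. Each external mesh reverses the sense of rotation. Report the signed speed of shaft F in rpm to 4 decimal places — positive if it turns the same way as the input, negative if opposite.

-405.3636 rpm (opposite to input, |ω| = 405.3636 rpm)

Stage 1 [35T→33T]: ω = 924.0000×35/33 = 980.0000 rpm, dir flips to −; running = −980.0000
Stage 2 [51T→51T]: ω = 980.0000×51/51 = 980.0000 rpm, dir flips to +; running = +980.0000
Stage 3 [13T→56T]: ω = 980.0000×13/56 = 227.5000 rpm, dir flips to −; running = −227.5000
Stage 4 [56T→88T]: ω = 227.5000×56/88 = 144.7727 rpm, dir flips to +; running = +144.7727
Stage 5 [84T→30T]: ω = 144.7727×84/30 = 405.3636 rpm, dir flips to −; running = −405.3636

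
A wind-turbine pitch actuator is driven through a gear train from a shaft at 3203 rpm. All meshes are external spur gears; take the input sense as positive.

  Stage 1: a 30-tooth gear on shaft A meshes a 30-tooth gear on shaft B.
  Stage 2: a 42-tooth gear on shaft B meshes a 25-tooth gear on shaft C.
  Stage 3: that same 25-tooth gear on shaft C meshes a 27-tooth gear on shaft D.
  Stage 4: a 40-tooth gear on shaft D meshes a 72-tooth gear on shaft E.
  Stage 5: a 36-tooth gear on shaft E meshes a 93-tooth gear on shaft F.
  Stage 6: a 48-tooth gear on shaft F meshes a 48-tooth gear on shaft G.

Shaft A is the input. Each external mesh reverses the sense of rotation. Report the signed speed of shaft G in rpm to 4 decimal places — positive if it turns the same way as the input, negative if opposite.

+1071.4934 rpm (same as input, |ω| = 1071.4934 rpm)

Stage 1 [30T→30T]: ω = 3203.0000×30/30 = 3203.0000 rpm, dir flips to −; running = −3203.0000
Stage 2 [42T→25T]: ω = 3203.0000×42/25 = 5381.0400 rpm, dir flips to +; running = +5381.0400
Stage 3 [25T→27T]: ω = 5381.0400×25/27 = 4982.4444 rpm, dir flips to −; running = −4982.4444
Stage 4 [40T→72T]: ω = 4982.4444×40/72 = 2768.0247 rpm, dir flips to +; running = +2768.0247
Stage 5 [36T→93T]: ω = 2768.0247×36/93 = 1071.4934 rpm, dir flips to −; running = −1071.4934
Stage 6 [48T→48T]: ω = 1071.4934×48/48 = 1071.4934 rpm, dir flips to +; running = +1071.4934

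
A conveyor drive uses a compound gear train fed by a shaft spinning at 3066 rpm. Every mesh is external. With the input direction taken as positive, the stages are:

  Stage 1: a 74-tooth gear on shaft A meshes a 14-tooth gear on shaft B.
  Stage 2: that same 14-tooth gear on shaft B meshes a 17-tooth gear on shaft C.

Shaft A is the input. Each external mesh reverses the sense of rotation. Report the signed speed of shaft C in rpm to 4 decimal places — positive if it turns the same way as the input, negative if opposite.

+13346.1176 rpm (same as input, |ω| = 13346.1176 rpm)

Stage 1 [74T→14T]: ω = 3066.0000×74/14 = 16206.0000 rpm, dir flips to −; running = −16206.0000
Stage 2 [14T→17T]: ω = 16206.0000×14/17 = 13346.1176 rpm, dir flips to +; running = +13346.1176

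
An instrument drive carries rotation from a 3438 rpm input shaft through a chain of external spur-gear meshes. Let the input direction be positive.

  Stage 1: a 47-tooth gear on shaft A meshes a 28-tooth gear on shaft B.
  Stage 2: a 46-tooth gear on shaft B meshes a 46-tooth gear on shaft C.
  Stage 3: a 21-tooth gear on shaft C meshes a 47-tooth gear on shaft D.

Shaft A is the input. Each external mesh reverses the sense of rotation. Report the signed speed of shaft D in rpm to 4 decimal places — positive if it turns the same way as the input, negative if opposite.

Stage 1 [47T→28T]: ω = 3438.0000×47/28 = 5770.9286 rpm, dir flips to −; running = −5770.9286
Stage 2 [46T→46T]: ω = 5770.9286×46/46 = 5770.9286 rpm, dir flips to +; running = +5770.9286
Stage 3 [21T→47T]: ω = 5770.9286×21/47 = 2578.5000 rpm, dir flips to −; running = −2578.5000

-2578.5000 rpm (opposite to input, |ω| = 2578.5000 rpm)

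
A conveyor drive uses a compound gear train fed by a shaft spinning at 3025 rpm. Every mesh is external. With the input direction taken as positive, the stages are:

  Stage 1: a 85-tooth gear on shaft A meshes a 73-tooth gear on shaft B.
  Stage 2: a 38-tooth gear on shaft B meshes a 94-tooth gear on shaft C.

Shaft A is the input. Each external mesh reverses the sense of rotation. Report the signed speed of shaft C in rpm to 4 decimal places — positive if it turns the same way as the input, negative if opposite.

Stage 1 [85T→73T]: ω = 3025.0000×85/73 = 3522.2603 rpm, dir flips to −; running = −3522.2603
Stage 2 [38T→94T]: ω = 3522.2603×38/94 = 1423.8925 rpm, dir flips to +; running = +1423.8925

+1423.8925 rpm (same as input, |ω| = 1423.8925 rpm)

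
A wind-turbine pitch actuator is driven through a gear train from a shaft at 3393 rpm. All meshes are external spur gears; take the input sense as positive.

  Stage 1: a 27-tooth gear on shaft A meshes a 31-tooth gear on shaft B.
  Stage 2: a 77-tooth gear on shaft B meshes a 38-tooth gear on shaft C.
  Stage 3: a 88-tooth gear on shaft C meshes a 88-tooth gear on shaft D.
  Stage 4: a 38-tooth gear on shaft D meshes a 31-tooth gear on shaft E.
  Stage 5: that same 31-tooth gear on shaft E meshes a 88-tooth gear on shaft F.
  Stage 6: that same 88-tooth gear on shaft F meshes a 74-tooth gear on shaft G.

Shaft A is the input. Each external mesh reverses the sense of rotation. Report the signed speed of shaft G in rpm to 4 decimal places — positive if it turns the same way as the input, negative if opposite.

+3074.9987 rpm (same as input, |ω| = 3074.9987 rpm)

Stage 1 [27T→31T]: ω = 3393.0000×27/31 = 2955.1935 rpm, dir flips to −; running = −2955.1935
Stage 2 [77T→38T]: ω = 2955.1935×77/38 = 5988.1553 rpm, dir flips to +; running = +5988.1553
Stage 3 [88T→88T]: ω = 5988.1553×88/88 = 5988.1553 rpm, dir flips to −; running = −5988.1553
Stage 4 [38T→31T]: ω = 5988.1553×38/31 = 7340.3195 rpm, dir flips to +; running = +7340.3195
Stage 5 [31T→88T]: ω = 7340.3195×31/88 = 2585.7944 rpm, dir flips to −; running = −2585.7944
Stage 6 [88T→74T]: ω = 2585.7944×88/74 = 3074.9987 rpm, dir flips to +; running = +3074.9987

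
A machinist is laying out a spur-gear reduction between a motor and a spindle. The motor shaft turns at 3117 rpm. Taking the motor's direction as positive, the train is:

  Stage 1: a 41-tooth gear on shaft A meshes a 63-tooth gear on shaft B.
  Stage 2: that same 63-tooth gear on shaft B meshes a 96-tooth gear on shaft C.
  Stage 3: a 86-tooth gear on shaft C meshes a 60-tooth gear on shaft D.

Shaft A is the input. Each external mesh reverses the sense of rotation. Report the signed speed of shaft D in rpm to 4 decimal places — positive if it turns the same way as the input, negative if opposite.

Stage 1 [41T→63T]: ω = 3117.0000×41/63 = 2028.5238 rpm, dir flips to −; running = −2028.5238
Stage 2 [63T→96T]: ω = 2028.5238×63/96 = 1331.2188 rpm, dir flips to +; running = +1331.2188
Stage 3 [86T→60T]: ω = 1331.2188×86/60 = 1908.0802 rpm, dir flips to −; running = −1908.0802

-1908.0802 rpm (opposite to input, |ω| = 1908.0802 rpm)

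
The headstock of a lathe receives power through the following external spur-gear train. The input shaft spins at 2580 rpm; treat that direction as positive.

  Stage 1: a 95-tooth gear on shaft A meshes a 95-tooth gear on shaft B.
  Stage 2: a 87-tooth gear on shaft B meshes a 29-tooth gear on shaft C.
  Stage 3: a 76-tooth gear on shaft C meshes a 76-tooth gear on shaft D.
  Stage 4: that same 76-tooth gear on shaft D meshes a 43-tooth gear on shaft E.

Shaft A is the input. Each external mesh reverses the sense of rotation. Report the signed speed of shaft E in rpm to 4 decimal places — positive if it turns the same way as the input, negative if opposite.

+13680.0000 rpm (same as input, |ω| = 13680.0000 rpm)

Stage 1 [95T→95T]: ω = 2580.0000×95/95 = 2580.0000 rpm, dir flips to −; running = −2580.0000
Stage 2 [87T→29T]: ω = 2580.0000×87/29 = 7740.0000 rpm, dir flips to +; running = +7740.0000
Stage 3 [76T→76T]: ω = 7740.0000×76/76 = 7740.0000 rpm, dir flips to −; running = −7740.0000
Stage 4 [76T→43T]: ω = 7740.0000×76/43 = 13680.0000 rpm, dir flips to +; running = +13680.0000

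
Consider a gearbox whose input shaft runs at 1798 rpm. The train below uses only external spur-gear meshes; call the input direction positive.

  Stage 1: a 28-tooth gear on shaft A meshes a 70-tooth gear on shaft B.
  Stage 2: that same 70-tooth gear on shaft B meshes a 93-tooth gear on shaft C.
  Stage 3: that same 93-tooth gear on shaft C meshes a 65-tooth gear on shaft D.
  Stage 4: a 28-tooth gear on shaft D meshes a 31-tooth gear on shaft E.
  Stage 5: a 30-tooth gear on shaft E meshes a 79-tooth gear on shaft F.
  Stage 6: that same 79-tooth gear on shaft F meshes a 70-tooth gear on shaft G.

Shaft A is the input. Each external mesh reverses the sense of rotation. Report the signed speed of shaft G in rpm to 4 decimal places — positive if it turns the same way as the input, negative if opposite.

Stage 1 [28T→70T]: ω = 1798.0000×28/70 = 719.2000 rpm, dir flips to −; running = −719.2000
Stage 2 [70T→93T]: ω = 719.2000×70/93 = 541.3333 rpm, dir flips to +; running = +541.3333
Stage 3 [93T→65T]: ω = 541.3333×93/65 = 774.5231 rpm, dir flips to −; running = −774.5231
Stage 4 [28T→31T]: ω = 774.5231×28/31 = 699.5692 rpm, dir flips to +; running = +699.5692
Stage 5 [30T→79T]: ω = 699.5692×30/79 = 265.6592 rpm, dir flips to −; running = −265.6592
Stage 6 [79T→70T]: ω = 265.6592×79/70 = 299.8154 rpm, dir flips to +; running = +299.8154

+299.8154 rpm (same as input, |ω| = 299.8154 rpm)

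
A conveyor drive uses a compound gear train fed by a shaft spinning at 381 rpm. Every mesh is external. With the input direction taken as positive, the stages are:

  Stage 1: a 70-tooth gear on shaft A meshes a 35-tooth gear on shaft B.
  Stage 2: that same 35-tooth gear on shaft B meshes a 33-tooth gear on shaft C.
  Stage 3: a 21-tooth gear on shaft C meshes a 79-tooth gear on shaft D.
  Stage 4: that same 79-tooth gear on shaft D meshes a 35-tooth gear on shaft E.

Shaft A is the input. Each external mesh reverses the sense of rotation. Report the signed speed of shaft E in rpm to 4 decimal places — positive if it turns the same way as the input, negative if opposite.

+484.9091 rpm (same as input, |ω| = 484.9091 rpm)

Stage 1 [70T→35T]: ω = 381.0000×70/35 = 762.0000 rpm, dir flips to −; running = −762.0000
Stage 2 [35T→33T]: ω = 762.0000×35/33 = 808.1818 rpm, dir flips to +; running = +808.1818
Stage 3 [21T→79T]: ω = 808.1818×21/79 = 214.8331 rpm, dir flips to −; running = −214.8331
Stage 4 [79T→35T]: ω = 214.8331×79/35 = 484.9091 rpm, dir flips to +; running = +484.9091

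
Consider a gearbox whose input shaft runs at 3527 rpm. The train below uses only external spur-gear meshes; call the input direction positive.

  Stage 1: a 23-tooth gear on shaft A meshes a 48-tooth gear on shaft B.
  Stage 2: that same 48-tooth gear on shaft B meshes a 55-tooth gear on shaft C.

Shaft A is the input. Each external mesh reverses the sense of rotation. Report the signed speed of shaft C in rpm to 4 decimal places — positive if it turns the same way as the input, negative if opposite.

+1474.9273 rpm (same as input, |ω| = 1474.9273 rpm)

Stage 1 [23T→48T]: ω = 3527.0000×23/48 = 1690.0208 rpm, dir flips to −; running = −1690.0208
Stage 2 [48T→55T]: ω = 1690.0208×48/55 = 1474.9273 rpm, dir flips to +; running = +1474.9273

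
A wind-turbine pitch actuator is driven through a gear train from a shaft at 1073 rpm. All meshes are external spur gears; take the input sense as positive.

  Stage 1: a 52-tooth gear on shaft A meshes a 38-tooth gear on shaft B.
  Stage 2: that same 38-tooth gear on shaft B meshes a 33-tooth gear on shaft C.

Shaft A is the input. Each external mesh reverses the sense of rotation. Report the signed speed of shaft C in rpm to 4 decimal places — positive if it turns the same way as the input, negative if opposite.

+1690.7879 rpm (same as input, |ω| = 1690.7879 rpm)

Stage 1 [52T→38T]: ω = 1073.0000×52/38 = 1468.3158 rpm, dir flips to −; running = −1468.3158
Stage 2 [38T→33T]: ω = 1468.3158×38/33 = 1690.7879 rpm, dir flips to +; running = +1690.7879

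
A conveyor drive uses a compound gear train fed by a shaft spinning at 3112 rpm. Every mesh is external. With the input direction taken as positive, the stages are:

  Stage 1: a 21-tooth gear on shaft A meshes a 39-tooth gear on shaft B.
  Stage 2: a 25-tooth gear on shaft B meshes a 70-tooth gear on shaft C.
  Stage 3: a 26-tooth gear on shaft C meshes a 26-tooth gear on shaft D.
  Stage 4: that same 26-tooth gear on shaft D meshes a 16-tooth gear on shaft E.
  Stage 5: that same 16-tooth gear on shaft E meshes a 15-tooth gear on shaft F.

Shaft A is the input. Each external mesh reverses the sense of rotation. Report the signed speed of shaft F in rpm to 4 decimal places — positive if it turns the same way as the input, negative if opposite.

Stage 1 [21T→39T]: ω = 3112.0000×21/39 = 1675.6923 rpm, dir flips to −; running = −1675.6923
Stage 2 [25T→70T]: ω = 1675.6923×25/70 = 598.4615 rpm, dir flips to +; running = +598.4615
Stage 3 [26T→26T]: ω = 598.4615×26/26 = 598.4615 rpm, dir flips to −; running = −598.4615
Stage 4 [26T→16T]: ω = 598.4615×26/16 = 972.5000 rpm, dir flips to +; running = +972.5000
Stage 5 [16T→15T]: ω = 972.5000×16/15 = 1037.3333 rpm, dir flips to −; running = −1037.3333

-1037.3333 rpm (opposite to input, |ω| = 1037.3333 rpm)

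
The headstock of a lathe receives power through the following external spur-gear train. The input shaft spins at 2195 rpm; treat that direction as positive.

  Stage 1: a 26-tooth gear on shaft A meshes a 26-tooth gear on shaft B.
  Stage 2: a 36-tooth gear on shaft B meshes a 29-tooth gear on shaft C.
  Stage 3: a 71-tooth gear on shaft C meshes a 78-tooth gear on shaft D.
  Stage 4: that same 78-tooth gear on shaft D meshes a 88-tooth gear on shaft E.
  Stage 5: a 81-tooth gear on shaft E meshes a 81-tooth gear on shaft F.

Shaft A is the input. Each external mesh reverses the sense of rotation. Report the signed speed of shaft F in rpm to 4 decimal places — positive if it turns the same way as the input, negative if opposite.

Stage 1 [26T→26T]: ω = 2195.0000×26/26 = 2195.0000 rpm, dir flips to −; running = −2195.0000
Stage 2 [36T→29T]: ω = 2195.0000×36/29 = 2724.8276 rpm, dir flips to +; running = +2724.8276
Stage 3 [71T→78T]: ω = 2724.8276×71/78 = 2480.2918 rpm, dir flips to −; running = −2480.2918
Stage 4 [78T→88T]: ω = 2480.2918×78/88 = 2198.4404 rpm, dir flips to +; running = +2198.4404
Stage 5 [81T→81T]: ω = 2198.4404×81/81 = 2198.4404 rpm, dir flips to −; running = −2198.4404

-2198.4404 rpm (opposite to input, |ω| = 2198.4404 rpm)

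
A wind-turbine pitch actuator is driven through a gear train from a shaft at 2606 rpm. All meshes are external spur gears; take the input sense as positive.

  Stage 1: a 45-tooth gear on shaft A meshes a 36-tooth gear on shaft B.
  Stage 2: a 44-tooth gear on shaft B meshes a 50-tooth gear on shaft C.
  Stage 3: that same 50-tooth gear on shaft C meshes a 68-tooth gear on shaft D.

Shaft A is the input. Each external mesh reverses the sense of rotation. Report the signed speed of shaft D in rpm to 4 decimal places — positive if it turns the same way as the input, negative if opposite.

-2107.7941 rpm (opposite to input, |ω| = 2107.7941 rpm)

Stage 1 [45T→36T]: ω = 2606.0000×45/36 = 3257.5000 rpm, dir flips to −; running = −3257.5000
Stage 2 [44T→50T]: ω = 3257.5000×44/50 = 2866.6000 rpm, dir flips to +; running = +2866.6000
Stage 3 [50T→68T]: ω = 2866.6000×50/68 = 2107.7941 rpm, dir flips to −; running = −2107.7941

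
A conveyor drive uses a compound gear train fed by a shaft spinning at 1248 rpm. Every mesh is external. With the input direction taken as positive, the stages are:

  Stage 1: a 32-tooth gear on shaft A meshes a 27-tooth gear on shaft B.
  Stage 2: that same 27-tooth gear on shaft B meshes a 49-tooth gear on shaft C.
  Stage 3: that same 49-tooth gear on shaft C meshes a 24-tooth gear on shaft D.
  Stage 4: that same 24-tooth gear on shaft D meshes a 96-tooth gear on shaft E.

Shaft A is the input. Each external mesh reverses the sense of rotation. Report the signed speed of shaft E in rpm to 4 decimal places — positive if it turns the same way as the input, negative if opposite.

Stage 1 [32T→27T]: ω = 1248.0000×32/27 = 1479.1111 rpm, dir flips to −; running = −1479.1111
Stage 2 [27T→49T]: ω = 1479.1111×27/49 = 815.0204 rpm, dir flips to +; running = +815.0204
Stage 3 [49T→24T]: ω = 815.0204×49/24 = 1664.0000 rpm, dir flips to −; running = −1664.0000
Stage 4 [24T→96T]: ω = 1664.0000×24/96 = 416.0000 rpm, dir flips to +; running = +416.0000

+416.0000 rpm (same as input, |ω| = 416.0000 rpm)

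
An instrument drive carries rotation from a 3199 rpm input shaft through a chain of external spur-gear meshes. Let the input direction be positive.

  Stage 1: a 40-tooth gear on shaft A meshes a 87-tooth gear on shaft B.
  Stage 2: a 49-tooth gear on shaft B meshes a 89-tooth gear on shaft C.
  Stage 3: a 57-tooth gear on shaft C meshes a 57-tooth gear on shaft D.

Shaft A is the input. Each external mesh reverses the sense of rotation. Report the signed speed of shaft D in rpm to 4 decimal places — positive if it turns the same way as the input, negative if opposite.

-809.7688 rpm (opposite to input, |ω| = 809.7688 rpm)

Stage 1 [40T→87T]: ω = 3199.0000×40/87 = 1470.8046 rpm, dir flips to −; running = −1470.8046
Stage 2 [49T→89T]: ω = 1470.8046×49/89 = 809.7688 rpm, dir flips to +; running = +809.7688
Stage 3 [57T→57T]: ω = 809.7688×57/57 = 809.7688 rpm, dir flips to −; running = −809.7688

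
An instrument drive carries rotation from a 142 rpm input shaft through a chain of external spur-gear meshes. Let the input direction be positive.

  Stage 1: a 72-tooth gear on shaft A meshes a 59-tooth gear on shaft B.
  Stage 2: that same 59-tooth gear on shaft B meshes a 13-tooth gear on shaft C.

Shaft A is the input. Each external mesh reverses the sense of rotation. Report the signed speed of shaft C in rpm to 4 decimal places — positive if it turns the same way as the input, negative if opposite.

+786.4615 rpm (same as input, |ω| = 786.4615 rpm)

Stage 1 [72T→59T]: ω = 142.0000×72/59 = 173.2881 rpm, dir flips to −; running = −173.2881
Stage 2 [59T→13T]: ω = 173.2881×59/13 = 786.4615 rpm, dir flips to +; running = +786.4615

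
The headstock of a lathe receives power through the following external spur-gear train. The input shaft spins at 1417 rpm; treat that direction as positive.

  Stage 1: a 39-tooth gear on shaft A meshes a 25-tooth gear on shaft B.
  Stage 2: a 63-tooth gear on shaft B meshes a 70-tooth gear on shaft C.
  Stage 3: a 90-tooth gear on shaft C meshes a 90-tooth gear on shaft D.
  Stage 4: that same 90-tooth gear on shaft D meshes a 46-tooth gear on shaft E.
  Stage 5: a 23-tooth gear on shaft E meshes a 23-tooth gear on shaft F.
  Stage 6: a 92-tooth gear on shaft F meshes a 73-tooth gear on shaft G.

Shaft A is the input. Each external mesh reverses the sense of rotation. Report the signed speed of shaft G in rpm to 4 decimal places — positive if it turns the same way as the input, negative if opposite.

Stage 1 [39T→25T]: ω = 1417.0000×39/25 = 2210.5200 rpm, dir flips to −; running = −2210.5200
Stage 2 [63T→70T]: ω = 2210.5200×63/70 = 1989.4680 rpm, dir flips to +; running = +1989.4680
Stage 3 [90T→90T]: ω = 1989.4680×90/90 = 1989.4680 rpm, dir flips to −; running = −1989.4680
Stage 4 [90T→46T]: ω = 1989.4680×90/46 = 3892.4374 rpm, dir flips to +; running = +3892.4374
Stage 5 [23T→23T]: ω = 3892.4374×23/23 = 3892.4374 rpm, dir flips to −; running = −3892.4374
Stage 6 [92T→73T]: ω = 3892.4374×92/73 = 4905.5375 rpm, dir flips to +; running = +4905.5375

+4905.5375 rpm (same as input, |ω| = 4905.5375 rpm)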